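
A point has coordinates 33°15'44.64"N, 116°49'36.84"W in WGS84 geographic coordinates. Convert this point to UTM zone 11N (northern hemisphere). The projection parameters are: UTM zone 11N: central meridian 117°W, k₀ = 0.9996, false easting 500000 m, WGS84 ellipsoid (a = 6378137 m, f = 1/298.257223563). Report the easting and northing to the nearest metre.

Zone 11 central meridian λ₀ = 6×11 − 183 = -117°; Δλ = +0.1731°.
Transverse Mercator on WGS84 with k₀ = 0.9996 gives E = 516122.256 m, N = 3680390.604 m.

E 516122 m, N 3680391 m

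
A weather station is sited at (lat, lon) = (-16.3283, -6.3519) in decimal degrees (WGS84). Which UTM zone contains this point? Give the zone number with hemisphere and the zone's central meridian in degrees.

UTM zone = ⌊(λ + 180)/6⌋ + 1; -6.3519° ∈ [-12°, -6°) → zone 29.
Hemisphere: S (φ < 0).
Central meridian λ₀ = 6×29 − 183 = -9°.

Zone 29S, central meridian -9°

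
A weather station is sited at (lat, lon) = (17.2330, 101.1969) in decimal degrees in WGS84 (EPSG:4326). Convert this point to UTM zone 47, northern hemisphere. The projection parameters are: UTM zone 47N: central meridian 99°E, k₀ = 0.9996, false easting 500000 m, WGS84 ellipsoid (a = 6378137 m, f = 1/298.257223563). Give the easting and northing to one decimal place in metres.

Zone 47 central meridian λ₀ = 6×47 − 183 = 99°; Δλ = +2.1969°.
Transverse Mercator on WGS84 with k₀ = 0.9996 gives E = 733601.781 m, N = 1906658.216 m.

E 733601.8 m, N 1906658.2 m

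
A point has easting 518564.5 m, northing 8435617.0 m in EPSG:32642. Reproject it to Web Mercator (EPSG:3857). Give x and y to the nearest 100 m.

x 7757600 m, y 13378400 m

Unproject from UTM 42N (λ₀ = 69°) → φ = 76.00289956°, λ = 69.68759868°.
Web Mercator (R = 6378137 m): x = 7757587.999 m, y = 13378354.141 m.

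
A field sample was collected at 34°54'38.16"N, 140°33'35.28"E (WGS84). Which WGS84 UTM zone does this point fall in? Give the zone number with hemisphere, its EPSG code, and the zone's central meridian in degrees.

UTM zone = ⌊(λ + 180)/6⌋ + 1; 140.5598° ∈ [138°, 144°) → zone 54.
Hemisphere: N (φ ≥ 0).
Central meridian λ₀ = 6×54 − 183 = 141°.
EPSG code: 32654.

Zone 54N (EPSG:32654), central meridian 141°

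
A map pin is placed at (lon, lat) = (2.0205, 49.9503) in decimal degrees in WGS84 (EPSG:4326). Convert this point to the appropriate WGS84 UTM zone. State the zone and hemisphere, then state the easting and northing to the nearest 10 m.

Zone 31N: E 429730 m, N 5533560 m

Longitude 2.0205° lies in the 6° band [0°, 6°), giving zone 31; latitude is north of the equator, so 31N.
Zone 31 central meridian λ₀ = 6×31 − 183 = 3°; Δλ = -0.9795°.
Transverse Mercator on WGS84 with k₀ = 0.9996 gives E = 429730.345 m, N = 5533564.662 m.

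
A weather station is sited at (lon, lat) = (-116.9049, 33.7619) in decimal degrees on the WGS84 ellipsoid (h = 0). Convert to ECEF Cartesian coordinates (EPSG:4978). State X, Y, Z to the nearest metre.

X -2401920 m, Y -4733439 m, Z 3524521 m

WGS84: a = 6378137 m, e² = 0.006694380; N(φ) = a/√(1−e²sin²φ) = 6384740.834 m.
X = (N+h)·cosφ·cosλ = -2401919.724 m; Y = (N+h)·cosφ·sinλ = -4733439.074 m; Z = (N(1−e²)+h)·sinφ = 3524520.969 m.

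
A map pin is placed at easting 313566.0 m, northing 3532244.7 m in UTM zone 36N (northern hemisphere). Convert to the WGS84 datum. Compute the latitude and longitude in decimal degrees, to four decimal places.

lat 31.9108°, lon 31.0283°

Zone 36N: λ₀ = 33°, k₀ = 0.9996, false easting 500000 m.
Meridian distance M = (N − FN)/k₀ = 3533658.2 m.
Inverse transverse Mercator on WGS84 gives φ = 31.91080009°, λ = 31.02830039°.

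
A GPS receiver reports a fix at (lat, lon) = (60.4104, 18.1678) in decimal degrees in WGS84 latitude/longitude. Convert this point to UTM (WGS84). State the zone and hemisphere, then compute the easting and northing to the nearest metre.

Longitude 18.1678° lies in the 6° band [18°, 24°), giving zone 34; latitude is north of the equator, so 34N.
Zone 34 central meridian λ₀ = 6×34 − 183 = 21°; Δλ = -2.8322°.
Transverse Mercator on WGS84 with k₀ = 0.9996 gives E = 344019.671 m, N = 6700471.326 m.

Zone 34N: E 344020 m, N 6700471 m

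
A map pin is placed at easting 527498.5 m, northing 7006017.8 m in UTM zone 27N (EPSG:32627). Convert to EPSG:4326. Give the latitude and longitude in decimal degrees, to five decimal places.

lat 63.18230°, lon -20.45370°

Zone 27N: λ₀ = -21°, k₀ = 0.9996, false easting 500000 m.
Meridian distance M = (N − FN)/k₀ = 7008821.3 m.
Inverse transverse Mercator on WGS84 gives φ = 63.18229993°, λ = -20.45370093°.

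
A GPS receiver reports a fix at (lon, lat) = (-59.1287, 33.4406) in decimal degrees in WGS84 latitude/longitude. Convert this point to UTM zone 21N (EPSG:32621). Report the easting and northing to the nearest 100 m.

E 302100 m, N 3702200 m

Zone 21 central meridian λ₀ = 6×21 − 183 = -57°; Δλ = -2.1287°.
Transverse Mercator on WGS84 with k₀ = 0.9996 gives E = 302121.947 m, N = 3702159.862 m.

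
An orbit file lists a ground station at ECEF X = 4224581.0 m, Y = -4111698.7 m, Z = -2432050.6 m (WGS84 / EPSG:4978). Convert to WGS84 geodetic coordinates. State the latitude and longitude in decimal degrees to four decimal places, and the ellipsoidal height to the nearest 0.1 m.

λ = atan2(Y, X) = -44.22420020°; p = √(X²+Y²) = 5895180.3 m.
Bowring's method on WGS84 (a = 6378137 m, b = 6356752.314 m) gives φ = -22.55450026°, h = 2134.998 m.

lat -22.5545°, lon -44.2242°, h 2135.0 m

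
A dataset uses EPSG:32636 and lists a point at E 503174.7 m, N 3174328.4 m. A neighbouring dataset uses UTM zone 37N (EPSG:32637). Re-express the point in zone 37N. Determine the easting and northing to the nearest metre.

UTM 36N → geographic: φ = 28.69620026°, λ = 33.03249990°.
UTM 37N (λ₀ = 39°) forward: E = -83497.508 m, N = 3188952.400 m.

E -83498 m, N 3188952 m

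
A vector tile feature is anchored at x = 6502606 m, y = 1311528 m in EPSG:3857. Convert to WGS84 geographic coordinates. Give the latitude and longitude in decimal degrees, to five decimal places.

R = 6378137 m. λ = x/R = 58.41390356°.
φ = 2·arctan(exp(y/R)) − 90° = 2·arctan(1.22830) − 90° = 11.69949590°.

lat 11.69950°, lon 58.41390°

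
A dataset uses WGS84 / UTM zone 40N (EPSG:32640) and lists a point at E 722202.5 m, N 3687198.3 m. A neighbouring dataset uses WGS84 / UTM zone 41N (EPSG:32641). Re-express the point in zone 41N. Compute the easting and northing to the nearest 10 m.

UTM 40N → geographic: φ = 33.30100031°, λ = 59.38649961°.
UTM 41N (λ₀ = 63°) forward: E = 163503.460 m, N = 3690487.185 m.

E 163500 m, N 3690490 m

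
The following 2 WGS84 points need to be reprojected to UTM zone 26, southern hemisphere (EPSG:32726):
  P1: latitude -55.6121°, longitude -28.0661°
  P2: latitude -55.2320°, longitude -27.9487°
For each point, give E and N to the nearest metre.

P1: E 432847 m, N 3836576 m; P2: E 439665 m, N 3878981 m

UTM zone 26S: λ₀ = -27°, k₀ = 0.9996.
P1 (-55.6121°, -28.0661°) → (432846.651, 3836575.666) m.
P2 (-55.2320°, -27.9487°) → (439664.683, 3878981.005) m.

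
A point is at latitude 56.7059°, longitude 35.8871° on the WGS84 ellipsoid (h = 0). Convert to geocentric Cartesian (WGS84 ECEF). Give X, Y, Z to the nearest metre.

WGS84: a = 6378137 m, e² = 0.006694380; N(φ) = a/√(1−e²sin²φ) = 6393105.286 m.
X = (N+h)·cosφ·cosλ = 2843231.821 m; Y = (N+h)·cosφ·sinλ = 2057181.169 m; Z = (N(1−e²)+h)·sinφ = 5307992.668 m.

X 2843232 m, Y 2057181 m, Z 5307993 m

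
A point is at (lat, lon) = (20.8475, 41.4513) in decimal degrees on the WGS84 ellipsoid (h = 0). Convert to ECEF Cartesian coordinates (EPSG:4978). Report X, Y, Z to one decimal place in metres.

X 4469450.9 m, Y 3947468.8 m, Z 2255624.2 m

WGS84: a = 6378137 m, e² = 0.006694380; N(φ) = a/√(1−e²sin²φ) = 6380842.591 m.
X = (N+h)·cosφ·cosλ = 4469450.945 m; Y = (N+h)·cosφ·sinλ = 3947468.769 m; Z = (N(1−e²)+h)·sinφ = 2255624.231 m.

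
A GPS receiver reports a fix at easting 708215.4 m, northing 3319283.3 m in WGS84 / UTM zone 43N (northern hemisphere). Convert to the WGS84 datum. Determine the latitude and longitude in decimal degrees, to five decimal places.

Zone 43N: λ₀ = 75°, k₀ = 0.9996, false easting 500000 m.
Meridian distance M = (N − FN)/k₀ = 3320611.5 m.
Inverse transverse Mercator on WGS84 gives φ = 29.98679973°, λ = 77.15829993°.

lat 29.98680°, lon 77.15830°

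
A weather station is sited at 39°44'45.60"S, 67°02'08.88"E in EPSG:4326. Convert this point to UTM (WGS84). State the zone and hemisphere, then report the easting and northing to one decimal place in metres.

Zone 42S: E 331710.8 m, N 5598588.9 m

Longitude 67.0358° lies in the 6° band [66°, 72°), giving zone 42; latitude is south of the equator, so 42S.
Zone 42 central meridian λ₀ = 6×42 − 183 = 69°; Δλ = -1.9642°.
Transverse Mercator on WGS84 with k₀ = 0.9996 gives E = 331710.826 m, N = 5598588.894 m.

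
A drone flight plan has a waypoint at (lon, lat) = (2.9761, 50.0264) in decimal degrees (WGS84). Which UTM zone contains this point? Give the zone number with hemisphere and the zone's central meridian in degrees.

UTM zone = ⌊(λ + 180)/6⌋ + 1; 2.9761° ∈ [0°, 6°) → zone 31.
Hemisphere: N (φ ≥ 0).
Central meridian λ₀ = 6×31 − 183 = 3°.

Zone 31N, central meridian 3°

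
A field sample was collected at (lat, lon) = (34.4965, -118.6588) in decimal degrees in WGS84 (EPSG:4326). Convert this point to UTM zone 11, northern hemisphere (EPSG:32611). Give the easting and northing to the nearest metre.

Zone 11 central meridian λ₀ = 6×11 − 183 = -117°; Δλ = -1.6588°.
Transverse Mercator on WGS84 with k₀ = 0.9996 gives E = 347702.721 m, N = 3818457.950 m.

E 347703 m, N 3818458 m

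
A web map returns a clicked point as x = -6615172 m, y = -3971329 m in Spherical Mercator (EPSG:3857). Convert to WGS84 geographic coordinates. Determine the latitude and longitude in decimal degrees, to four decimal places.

lat -33.5709°, lon -59.4251°

R = 6378137 m. λ = x/R = -59.42510115°.
φ = 2·arctan(exp(y/R)) − 90° = 2·arctan(0.53652) − 90° = -33.57090086°.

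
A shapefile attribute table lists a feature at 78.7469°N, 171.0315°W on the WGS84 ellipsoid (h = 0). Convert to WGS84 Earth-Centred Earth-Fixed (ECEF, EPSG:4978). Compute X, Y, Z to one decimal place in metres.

X -1233412.1 m, Y -194658.2 m, Z 6233742.1 m

WGS84: a = 6378137 m, e² = 0.006694380; N(φ) = a/√(1−e²sin²φ) = 6398772.568 m.
X = (N+h)·cosφ·cosλ = -1233412.059 m; Y = (N+h)·cosφ·sinλ = -194658.225 m; Z = (N(1−e²)+h)·sinφ = 6233742.111 m.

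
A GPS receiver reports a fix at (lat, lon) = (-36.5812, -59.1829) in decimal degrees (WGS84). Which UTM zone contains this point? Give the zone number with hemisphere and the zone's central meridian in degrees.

Zone 21S, central meridian -57°

UTM zone = ⌊(λ + 180)/6⌋ + 1; -59.1829° ∈ [-60°, -54°) → zone 21.
Hemisphere: S (φ < 0).
Central meridian λ₀ = 6×21 − 183 = -57°.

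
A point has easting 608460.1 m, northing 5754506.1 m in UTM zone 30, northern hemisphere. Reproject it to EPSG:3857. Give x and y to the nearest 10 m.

x -158350 m, y 6787600 m

Unproject from UTM 30N (λ₀ = -3°) → φ = 51.93069994°, λ = -1.42250015°.
Web Mercator (R = 6378137 m): x = -158351.992 m, y = 6787604.801 m.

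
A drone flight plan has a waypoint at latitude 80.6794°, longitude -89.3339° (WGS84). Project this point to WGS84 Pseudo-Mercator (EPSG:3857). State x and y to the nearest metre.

x -9944604 m, y 15989597 m

Web Mercator is spherical with R = a = 6378137 m.
x = R·λ = 6378137 × -1.559170689 = -9944604.259 m.
y = R·ln tan(π/4 + φ/2) = 6378137 × 2.506938463 = 15989596.970 m.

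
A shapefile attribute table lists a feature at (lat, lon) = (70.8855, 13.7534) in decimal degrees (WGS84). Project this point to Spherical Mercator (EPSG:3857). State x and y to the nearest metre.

Web Mercator is spherical with R = a = 6378137 m.
x = R·λ = 6378137 × 0.240042113 = 1531021.485 m.
y = R·ln tan(π/4 + φ/2) = 6378137 × 1.781591558 = 11363235.034 m.

x 1531021 m, y 11363235 m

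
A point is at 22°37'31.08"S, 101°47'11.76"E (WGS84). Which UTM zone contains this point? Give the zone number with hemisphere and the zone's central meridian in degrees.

UTM zone = ⌊(λ + 180)/6⌋ + 1; 101.7866° ∈ [96°, 102°) → zone 47.
Hemisphere: S (φ < 0).
Central meridian λ₀ = 6×47 − 183 = 99°.

Zone 47S, central meridian 99°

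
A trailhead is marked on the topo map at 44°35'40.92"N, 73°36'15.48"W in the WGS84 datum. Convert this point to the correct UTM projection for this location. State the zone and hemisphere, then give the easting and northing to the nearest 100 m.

Zone 18N: E 610800 m, N 4938900 m

Longitude -73.6043° lies in the 6° band [-78°, -72°), giving zone 18; latitude is north of the equator, so 18N.
Zone 18 central meridian λ₀ = 6×18 − 183 = -75°; Δλ = +1.3957°.
Transverse Mercator on WGS84 with k₀ = 0.9996 gives E = 610775.430 m, N = 4938875.677 m.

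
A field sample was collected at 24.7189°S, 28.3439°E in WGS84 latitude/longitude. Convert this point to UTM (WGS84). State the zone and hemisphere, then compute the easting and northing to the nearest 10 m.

Longitude 28.3439° lies in the 6° band [24°, 30°), giving zone 35; latitude is south of the equator, so 35S.
Zone 35 central meridian λ₀ = 6×35 − 183 = 27°; Δλ = +1.3439°.
Transverse Mercator on WGS84 with k₀ = 0.9996 gives E = 635927.632 m, N = 7265510.778 m.

Zone 35S: E 635930 m, N 7265510 m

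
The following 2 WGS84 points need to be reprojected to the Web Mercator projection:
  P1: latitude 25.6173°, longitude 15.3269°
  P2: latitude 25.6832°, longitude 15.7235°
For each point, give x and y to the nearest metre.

Web Mercator: x = R·λ, y = R·ln tan(π/4+φ/2), R = 6378137 m.
P1 (25.6173°, 15.3269°) → (1706182.703, 2951758.599) m.
P2 (25.6832°, 15.7235°) → (1750332.013, 2959896.520) m.

P1: x 1706183 m, y 2951759 m; P2: x 1750332 m, y 2959897 m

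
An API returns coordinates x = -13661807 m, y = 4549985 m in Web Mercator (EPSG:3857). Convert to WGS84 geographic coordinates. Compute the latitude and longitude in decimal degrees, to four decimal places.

lat 37.7913°, lon -122.7261°

R = 6378137 m. λ = x/R = -122.72610037°.
φ = 2·arctan(exp(y/R)) − 90° = 2·arctan(2.04086) − 90° = 37.79129781°.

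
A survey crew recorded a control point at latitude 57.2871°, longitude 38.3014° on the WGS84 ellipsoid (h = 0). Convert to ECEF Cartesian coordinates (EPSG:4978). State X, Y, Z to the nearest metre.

WGS84: a = 6378137 m, e² = 0.006694380; N(φ) = a/√(1−e²sin²φ) = 6393304.535 m.
X = (N+h)·cosφ·cosλ = 2711453.707 m; Y = (N+h)·cosφ·sinλ = 2141484.685 m; Z = (N(1−e²)+h)·sinφ = 5343246.131 m.

X 2711454 m, Y 2141485 m, Z 5343246 m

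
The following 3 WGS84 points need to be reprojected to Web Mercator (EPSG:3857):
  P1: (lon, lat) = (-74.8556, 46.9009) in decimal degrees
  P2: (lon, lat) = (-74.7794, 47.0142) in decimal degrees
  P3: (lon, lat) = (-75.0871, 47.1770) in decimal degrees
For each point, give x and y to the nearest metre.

P1: x -8332887 m, y 5925913 m; P2: x -8324405 m, y 5944392 m; P3: x -8358658 m, y 5971013 m

Web Mercator: x = R·λ, y = R·ln tan(π/4+φ/2), R = 6378137 m.
P1 (46.9009°, -74.8556°) → (-8332887.275, 5925913.405) m.
P2 (47.0142°, -74.7794°) → (-8324404.730, 5944392.182) m.
P3 (47.1770°, -75.0871°) → (-8358657.737, 5971012.984) m.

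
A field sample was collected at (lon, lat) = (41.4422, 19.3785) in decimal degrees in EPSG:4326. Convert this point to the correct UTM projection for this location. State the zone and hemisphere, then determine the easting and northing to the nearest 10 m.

Longitude 41.4422° lies in the 6° band [36°, 42°), giving zone 37; latitude is north of the equator, so 37N.
Zone 37 central meridian λ₀ = 6×37 − 183 = 39°; Δλ = +2.4422°.
Transverse Mercator on WGS84 with k₀ = 0.9996 gives E = 756515.513 m, N = 2144523.238 m.

Zone 37N: E 756520 m, N 2144520 m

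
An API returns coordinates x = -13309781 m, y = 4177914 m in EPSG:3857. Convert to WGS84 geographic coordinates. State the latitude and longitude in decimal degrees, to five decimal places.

R = 6378137 m. λ = x/R = -119.56379701°.
φ = 2·arctan(exp(y/R)) − 90° = 2·arctan(1.92521) − 90° = 35.10319654°.

lat 35.10320°, lon -119.56380°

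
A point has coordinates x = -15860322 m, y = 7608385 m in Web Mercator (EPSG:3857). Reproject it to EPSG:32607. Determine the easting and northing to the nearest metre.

E 408563 m, N 6234906 m

Web Mercator inverse (R = 6378137 m) → φ = 56.25019757°, λ = -142.47569664°.
UTM 7N forward: E = 408563.364 m, N = 6234905.621 m.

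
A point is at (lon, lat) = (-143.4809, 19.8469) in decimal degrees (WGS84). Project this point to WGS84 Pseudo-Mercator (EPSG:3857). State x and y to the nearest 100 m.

Web Mercator is spherical with R = a = 6378137 m.
x = R·λ = 6378137 × -2.504214119 = -15972220.727 m.
y = R·ln tan(π/4 + φ/2) = 6378137 × 0.353536295 = 2254902.923 m.

x -15972200 m, y 2254900 m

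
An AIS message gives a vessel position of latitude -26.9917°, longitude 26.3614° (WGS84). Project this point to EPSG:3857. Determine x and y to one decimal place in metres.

x 2934537.6 m, y -3122434.8 m

Web Mercator is spherical with R = a = 6378137 m.
x = R·λ = 6378137 × 0.460093225 = 2934537.625 m.
y = R·ln tan(π/4 + φ/2) = 6378137 × -0.489552798 = -3122434.812 m.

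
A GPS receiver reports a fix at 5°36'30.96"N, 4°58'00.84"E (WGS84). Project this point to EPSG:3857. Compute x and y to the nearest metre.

Web Mercator is spherical with R = a = 6378137 m.
x = R·λ = 6378137 × 0.086688759 = 552912.779 m.
y = R·ln tan(π/4 + φ/2) = 6378137 × 0.098045243 = 625345.990 m.

x 552913 m, y 625346 m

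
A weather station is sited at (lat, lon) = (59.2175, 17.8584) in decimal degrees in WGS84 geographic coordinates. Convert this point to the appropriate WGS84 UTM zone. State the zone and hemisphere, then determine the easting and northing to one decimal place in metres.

Zone 33N: E 663152.6 m, N 6567768.6 m

Longitude 17.8584° lies in the 6° band [12°, 18°), giving zone 33; latitude is north of the equator, so 33N.
Zone 33 central meridian λ₀ = 6×33 − 183 = 15°; Δλ = +2.8584°.
Transverse Mercator on WGS84 with k₀ = 0.9996 gives E = 663152.601 m, N = 6567768.644 m.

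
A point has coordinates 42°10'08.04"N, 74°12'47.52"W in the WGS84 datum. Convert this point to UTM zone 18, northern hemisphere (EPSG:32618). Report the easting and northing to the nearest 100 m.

E 565000 m, N 4668800 m

Zone 18 central meridian λ₀ = 6×18 − 183 = -75°; Δλ = +0.7868°.
Transverse Mercator on WGS84 with k₀ = 0.9996 gives E = 564988.513 m, N = 4668828.840 m.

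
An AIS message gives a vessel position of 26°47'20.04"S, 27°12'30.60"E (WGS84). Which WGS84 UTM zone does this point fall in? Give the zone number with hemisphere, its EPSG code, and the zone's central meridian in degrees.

Zone 35S (EPSG:32735), central meridian 27°

UTM zone = ⌊(λ + 180)/6⌋ + 1; 27.2085° ∈ [24°, 30°) → zone 35.
Hemisphere: S (φ < 0).
Central meridian λ₀ = 6×35 − 183 = 27°.
EPSG code: 32735.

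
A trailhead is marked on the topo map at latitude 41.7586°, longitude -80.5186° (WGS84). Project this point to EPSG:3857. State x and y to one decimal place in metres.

Web Mercator is spherical with R = a = 6378137 m.
x = R·λ = 6378137 × -1.405314679 = -8963289.551 m.
y = R·ln tan(π/4 + φ/2) = 6378137 × 0.803508486 = 5124887.205 m.

x -8963289.6 m, y 5124887.2 m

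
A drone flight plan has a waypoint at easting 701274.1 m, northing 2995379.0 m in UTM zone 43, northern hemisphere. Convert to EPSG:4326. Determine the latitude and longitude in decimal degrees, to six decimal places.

Zone 43N: λ₀ = 75°, k₀ = 0.9996, false easting 500000 m.
Meridian distance M = (N − FN)/k₀ = 2996577.6 m.
Inverse transverse Mercator on WGS84 gives φ = 27.06610008°, λ = 77.02959986°.

lat 27.066100°, lon 77.029600°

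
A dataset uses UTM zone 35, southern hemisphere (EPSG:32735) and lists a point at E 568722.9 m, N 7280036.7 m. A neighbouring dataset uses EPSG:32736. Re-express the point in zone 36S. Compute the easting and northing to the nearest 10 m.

UTM 35S → geographic: φ = -24.59220013°, λ = 27.67879978°.
UTM 36S (λ₀ = 33°) forward: E = -39229.555 m, N = 7269765.468 m.

E -39230 m, N 7269770 m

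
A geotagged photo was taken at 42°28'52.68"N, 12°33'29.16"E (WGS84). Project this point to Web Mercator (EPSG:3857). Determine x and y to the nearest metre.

Web Mercator is spherical with R = a = 6378137 m.
x = R·λ = 6378137 × 0.219180193 = 1397961.297 m.
y = R·ln tan(π/4 + φ/2) = 6378137 × 0.820514007 = 5233350.744 m.

x 1397961 m, y 5233351 m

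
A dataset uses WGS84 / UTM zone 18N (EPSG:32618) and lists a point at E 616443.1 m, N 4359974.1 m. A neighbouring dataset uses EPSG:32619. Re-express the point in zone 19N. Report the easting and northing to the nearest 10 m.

E 99600 m, N 4369420 m

UTM 18N → geographic: φ = 39.38139994°, λ = -73.64799961°.
UTM 19N (λ₀ = -69°) forward: E = 99604.989 m, N = 4369419.179 m.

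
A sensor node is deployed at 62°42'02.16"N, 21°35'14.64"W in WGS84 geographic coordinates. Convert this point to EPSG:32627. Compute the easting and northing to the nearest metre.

E 469943 m, N 6952369 m

Zone 27 central meridian λ₀ = 6×27 − 183 = -21°; Δλ = -0.5874°.
Transverse Mercator on WGS84 with k₀ = 0.9996 gives E = 469942.691 m, N = 6952368.573 m.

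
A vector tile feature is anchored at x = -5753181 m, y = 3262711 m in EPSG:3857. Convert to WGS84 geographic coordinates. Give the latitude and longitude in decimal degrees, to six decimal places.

R = 6378137 m. λ = x/R = -51.68170425°.
φ = 2·arctan(exp(y/R)) − 90° = 2·arctan(1.66787) − 90° = 28.10890365°.

lat 28.108904°, lon -51.681704°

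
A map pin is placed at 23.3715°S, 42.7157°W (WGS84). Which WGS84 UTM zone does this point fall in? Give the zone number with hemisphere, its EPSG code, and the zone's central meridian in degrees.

Zone 23S (EPSG:32723), central meridian -45°

UTM zone = ⌊(λ + 180)/6⌋ + 1; -42.7157° ∈ [-48°, -42°) → zone 23.
Hemisphere: S (φ < 0).
Central meridian λ₀ = 6×23 − 183 = -45°.
EPSG code: 32723.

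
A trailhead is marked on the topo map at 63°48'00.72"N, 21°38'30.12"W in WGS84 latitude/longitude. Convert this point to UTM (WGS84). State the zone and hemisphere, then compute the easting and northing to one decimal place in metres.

Longitude -21.6417° lies in the 6° band [-24°, -18°), giving zone 27; latitude is north of the equator, so 27N.
Zone 27 central meridian λ₀ = 6×27 − 183 = -21°; Δλ = -0.6417°.
Transverse Mercator on WGS84 with k₀ = 0.9996 gives E = 468389.540 m, N = 7074909.039 m.

Zone 27N: E 468389.5 m, N 7074909.0 m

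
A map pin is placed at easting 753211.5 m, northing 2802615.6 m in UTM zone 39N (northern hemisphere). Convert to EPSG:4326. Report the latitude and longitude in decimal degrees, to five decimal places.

Zone 39N: λ₀ = 51°, k₀ = 0.9996, false easting 500000 m.
Meridian distance M = (N − FN)/k₀ = 2803737.1 m.
Inverse transverse Mercator on WGS84 gives φ = 25.31869975°, λ = 53.51529999°.

lat 25.31870°, lon 53.51530°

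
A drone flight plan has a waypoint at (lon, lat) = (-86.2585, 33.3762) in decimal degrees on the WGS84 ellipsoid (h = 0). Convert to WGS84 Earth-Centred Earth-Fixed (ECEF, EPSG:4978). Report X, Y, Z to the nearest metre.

X 347916 m, Y -5320272 m, Z 3488876 m

WGS84: a = 6378137 m, e² = 0.006694380; N(φ) = a/√(1−e²sin²φ) = 6384608.003 m.
X = (N+h)·cosφ·cosλ = 347916.392 m; Y = (N+h)·cosφ·sinλ = -5320272.046 m; Z = (N(1−e²)+h)·sinφ = 3488876.073 m.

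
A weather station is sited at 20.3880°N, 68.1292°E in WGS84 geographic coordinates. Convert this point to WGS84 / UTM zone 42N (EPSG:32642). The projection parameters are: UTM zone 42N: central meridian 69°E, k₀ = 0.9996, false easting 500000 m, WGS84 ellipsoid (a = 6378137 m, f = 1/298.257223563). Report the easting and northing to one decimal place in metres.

Zone 42 central meridian λ₀ = 6×42 − 183 = 69°; Δλ = -0.8708°.
Transverse Mercator on WGS84 with k₀ = 0.9996 gives E = 409132.368 m, N = 2254658.907 m.

E 409132.4 m, N 2254658.9 m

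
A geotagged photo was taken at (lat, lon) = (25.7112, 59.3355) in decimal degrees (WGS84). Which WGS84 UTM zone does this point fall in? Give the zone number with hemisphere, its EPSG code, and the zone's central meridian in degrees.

Zone 40N (EPSG:32640), central meridian 57°

UTM zone = ⌊(λ + 180)/6⌋ + 1; 59.3355° ∈ [54°, 60°) → zone 40.
Hemisphere: N (φ ≥ 0).
Central meridian λ₀ = 6×40 − 183 = 57°.
EPSG code: 32640.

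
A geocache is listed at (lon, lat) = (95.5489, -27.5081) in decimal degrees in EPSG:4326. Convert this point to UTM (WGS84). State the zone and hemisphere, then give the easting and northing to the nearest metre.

Zone 46S: E 751791 m, N 6954698 m

Longitude 95.5489° lies in the 6° band [90°, 96°), giving zone 46; latitude is south of the equator, so 46S.
Zone 46 central meridian λ₀ = 6×46 − 183 = 93°; Δλ = +2.5489°.
Transverse Mercator on WGS84 with k₀ = 0.9996 gives E = 751791.036 m, N = 6954698.052 m.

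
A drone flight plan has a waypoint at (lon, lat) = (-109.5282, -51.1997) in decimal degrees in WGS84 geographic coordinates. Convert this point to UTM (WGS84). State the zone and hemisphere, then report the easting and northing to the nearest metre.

Zone 12S: E 602829 m, N 4326938 m

Longitude -109.5282° lies in the 6° band [-114°, -108°), giving zone 12; latitude is south of the equator, so 12S.
Zone 12 central meridian λ₀ = 6×12 − 183 = -111°; Δλ = +1.4718°.
Transverse Mercator on WGS84 with k₀ = 0.9996 gives E = 602829.236 m, N = 4326937.947 m.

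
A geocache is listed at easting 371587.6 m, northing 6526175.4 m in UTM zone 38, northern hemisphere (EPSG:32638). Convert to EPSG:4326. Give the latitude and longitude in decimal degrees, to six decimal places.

Zone 38N: λ₀ = 45°, k₀ = 0.9996, false easting 500000 m.
Meridian distance M = (N − FN)/k₀ = 6528786.9 m.
Inverse transverse Mercator on WGS84 gives φ = 58.85619958°, λ = 42.77390038°.

lat 58.856200°, lon 42.773900°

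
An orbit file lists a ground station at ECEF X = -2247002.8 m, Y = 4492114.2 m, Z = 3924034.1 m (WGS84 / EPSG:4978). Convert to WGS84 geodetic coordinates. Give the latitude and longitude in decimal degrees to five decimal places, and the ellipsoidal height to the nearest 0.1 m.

lat 38.18550°, lon 116.57470°, h 3858.5 m

λ = atan2(Y, X) = 116.57470010°; p = √(X²+Y²) = 5022759.4 m.
Bowring's method on WGS84 (a = 6378137 m, b = 6356752.314 m) gives φ = 38.18550017°, h = 3858.544 m.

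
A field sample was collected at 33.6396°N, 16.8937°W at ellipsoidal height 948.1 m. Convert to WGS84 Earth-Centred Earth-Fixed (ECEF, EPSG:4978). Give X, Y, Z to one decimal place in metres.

WGS84: a = 6378137 m, e² = 0.006694380; N(φ) = a/√(1−e²sin²φ) = 6384698.633 m.
X = (N+h)·cosφ·cosλ = 5086875.248 m; Y = (N+h)·cosφ·sinλ = -1544899.927 m; Z = (N(1−e²)+h)·sinφ = 3513760.705 m.

X 5086875.2 m, Y -1544899.9 m, Z 3513760.7 m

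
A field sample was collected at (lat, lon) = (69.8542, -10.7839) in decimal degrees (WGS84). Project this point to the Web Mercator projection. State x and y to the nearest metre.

Web Mercator is spherical with R = a = 6378137 m.
x = R·λ = 6378137 × -0.188214561 = -1200458.257 m.
y = R·ln tan(π/4 + φ/2) = 6378137 × 1.728000867 = 11021426.266 m.

x -1200458 m, y 11021426 m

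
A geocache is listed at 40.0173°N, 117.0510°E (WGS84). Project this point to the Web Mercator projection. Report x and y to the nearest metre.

x 13030058 m, y 4868457 m

Web Mercator is spherical with R = a = 6378137 m.
x = R·λ = 6378137 × 2.042925343 = 13030057.717 m.
y = R·ln tan(π/4 + φ/2) = 6378137 × 0.763303859 = 4868456.587 m.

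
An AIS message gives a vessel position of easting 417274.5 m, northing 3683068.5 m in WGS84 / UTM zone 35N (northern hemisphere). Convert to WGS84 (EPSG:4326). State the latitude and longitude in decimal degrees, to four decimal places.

Zone 35N: λ₀ = 27°, k₀ = 0.9996, false easting 500000 m.
Meridian distance M = (N − FN)/k₀ = 3684542.3 m.
Inverse transverse Mercator on WGS84 gives φ = 33.28350022°, λ = 26.11160028°.

lat 33.2835°, lon 26.1116°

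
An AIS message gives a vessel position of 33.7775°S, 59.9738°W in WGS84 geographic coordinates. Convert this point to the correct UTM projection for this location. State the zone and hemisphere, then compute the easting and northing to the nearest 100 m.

Zone 21S: E 224600 m, N 6258500 m

Longitude -59.9738° lies in the 6° band [-60°, -54°), giving zone 21; latitude is south of the equator, so 21S.
Zone 21 central meridian λ₀ = 6×21 − 183 = -57°; Δλ = -2.9738°.
Transverse Mercator on WGS84 with k₀ = 0.9996 gives E = 224614.498 m, N = 6258538.492 m.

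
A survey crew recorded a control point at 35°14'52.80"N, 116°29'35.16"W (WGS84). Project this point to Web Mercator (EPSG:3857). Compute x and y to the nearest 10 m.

x -12967950 m, y 4197630 m

Web Mercator is spherical with R = a = 6378137 m.
x = R·λ = 6378137 × -2.033188151 = -12967952.573 m.
y = R·ln tan(π/4 + φ/2) = 6378137 × 0.658128641 = 4197634.635 m.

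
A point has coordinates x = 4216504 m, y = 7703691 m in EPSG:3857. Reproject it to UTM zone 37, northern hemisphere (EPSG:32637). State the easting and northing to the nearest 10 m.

Web Mercator inverse (R = 6378137 m) → φ = 56.72289767°, λ = 37.87749989°.
UTM 37N forward: E = 431306.241 m, N = 6287103.463 m.

E 431310 m, N 6287100 m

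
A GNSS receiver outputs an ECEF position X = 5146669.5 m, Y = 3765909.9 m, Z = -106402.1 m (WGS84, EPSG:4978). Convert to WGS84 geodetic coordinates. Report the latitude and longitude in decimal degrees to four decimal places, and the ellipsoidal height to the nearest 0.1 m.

lat -0.9623°, lon 36.1936°, h 82.3 m

λ = atan2(Y, X) = 36.19360006°; p = √(X²+Y²) = 6377325.8 m.
Bowring's method on WGS84 (a = 6378137 m, b = 6356752.314 m) gives φ = -0.96229994°, h = 82.346 m.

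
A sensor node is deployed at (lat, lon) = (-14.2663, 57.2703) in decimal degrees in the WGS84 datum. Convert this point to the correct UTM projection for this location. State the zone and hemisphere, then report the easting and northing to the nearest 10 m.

Longitude 57.2703° lies in the 6° band [54°, 60°), giving zone 40; latitude is south of the equator, so 40S.
Zone 40 central meridian λ₀ = 6×40 − 183 = 57°; Δλ = +0.2703°.
Transverse Mercator on WGS84 with k₀ = 0.9996 gives E = 529156.077 m, N = 8422804.963 m.

Zone 40S: E 529160 m, N 8422800 m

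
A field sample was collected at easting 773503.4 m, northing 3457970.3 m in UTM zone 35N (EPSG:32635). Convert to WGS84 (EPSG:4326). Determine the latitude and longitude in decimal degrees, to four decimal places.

lat 31.2239°, lon 29.8711°

Zone 35N: λ₀ = 27°, k₀ = 0.9996, false easting 500000 m.
Meridian distance M = (N − FN)/k₀ = 3459354.0 m.
Inverse transverse Mercator on WGS84 gives φ = 31.22390036°, λ = 29.87109957°.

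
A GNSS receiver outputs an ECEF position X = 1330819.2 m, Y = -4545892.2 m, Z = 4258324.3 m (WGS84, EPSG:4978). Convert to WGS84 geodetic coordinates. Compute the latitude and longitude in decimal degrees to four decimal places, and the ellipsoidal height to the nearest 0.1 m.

λ = atan2(Y, X) = -73.68250038°; p = √(X²+Y²) = 4736688.3 m.
Bowring's method on WGS84 (a = 6378137 m, b = 6356752.314 m) gives φ = 42.14719950°, h = 870.305 m.

lat 42.1472°, lon -73.6825°, h 870.3 m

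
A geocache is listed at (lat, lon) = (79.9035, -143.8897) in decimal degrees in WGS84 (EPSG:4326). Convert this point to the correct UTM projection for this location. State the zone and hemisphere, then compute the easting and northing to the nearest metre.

Zone 7N: E 443469 m, N 8872219 m

Longitude -143.8897° lies in the 6° band [-144°, -138°), giving zone 7; latitude is north of the equator, so 7N.
Zone 7 central meridian λ₀ = 6×7 − 183 = -141°; Δλ = -2.8897°.
Transverse Mercator on WGS84 with k₀ = 0.9996 gives E = 443468.669 m, N = 8872218.785 m.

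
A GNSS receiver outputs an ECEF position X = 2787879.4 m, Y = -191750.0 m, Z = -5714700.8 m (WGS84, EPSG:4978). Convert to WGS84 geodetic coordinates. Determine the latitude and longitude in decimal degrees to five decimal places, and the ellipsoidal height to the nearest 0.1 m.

lat -64.09310°, lon -3.93460°, h 493.3 m

λ = atan2(Y, X) = -3.93460000°; p = √(X²+Y²) = 2794465.9 m.
Bowring's method on WGS84 (a = 6378137 m, b = 6356752.314 m) gives φ = -64.09310019°, h = 493.331 m.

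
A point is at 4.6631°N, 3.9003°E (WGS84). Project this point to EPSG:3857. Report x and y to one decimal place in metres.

Web Mercator is spherical with R = a = 6378137 m.
x = R·λ = 6378137 × 0.068073077 = 434179.410 m.
y = R·ln tan(π/4 + φ/2) = 6378137 × 0.081476445 = 519667.927 m.

x 434179.4 m, y 519667.9 m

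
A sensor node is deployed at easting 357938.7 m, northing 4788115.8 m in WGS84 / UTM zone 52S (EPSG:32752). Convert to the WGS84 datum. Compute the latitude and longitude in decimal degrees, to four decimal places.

Zone 52S: λ₀ = 129°, k₀ = 0.9996, false easting 500000 m, false northing 10000000 m.
Meridian distance M = (N − FN)/k₀ = -5213969.8 m.
Inverse transverse Mercator on WGS84 gives φ = -47.04519963°, λ = 127.12980018°.

lat -47.0452°, lon 127.1298°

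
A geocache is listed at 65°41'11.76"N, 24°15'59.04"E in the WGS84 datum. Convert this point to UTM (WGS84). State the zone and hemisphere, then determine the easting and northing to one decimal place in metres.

Longitude 24.2664° lies in the 6° band [24°, 30°), giving zone 35; latitude is north of the equator, so 35N.
Zone 35 central meridian λ₀ = 6×35 − 183 = 27°; Δλ = -2.7336°.
Transverse Mercator on WGS84 with k₀ = 0.9996 gives E = 374442.114 m, N = 7287708.555 m.

Zone 35N: E 374442.1 m, N 7287708.6 m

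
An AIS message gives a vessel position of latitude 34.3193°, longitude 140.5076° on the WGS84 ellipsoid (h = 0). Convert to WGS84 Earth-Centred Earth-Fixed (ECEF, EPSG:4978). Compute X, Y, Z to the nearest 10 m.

WGS84: a = 6378137 m, e² = 0.006694380; N(φ) = a/√(1−e²sin²φ) = 6384934.117 m.
X = (N+h)·cosφ·cosλ = -4069507.499 m; Y = (N+h)·cosφ·sinλ = 3353736.593 m; Z = (N(1−e²)+h)·sinφ = 3575754.442 m.

X -4069510 m, Y 3353740 m, Z 3575750 m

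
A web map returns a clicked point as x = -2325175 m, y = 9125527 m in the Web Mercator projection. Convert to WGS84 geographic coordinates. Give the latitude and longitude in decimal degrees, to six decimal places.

lat 63.102901°, lon -20.887402°

R = 6378137 m. λ = x/R = -20.88740241°.
φ = 2·arctan(exp(y/R)) − 90° = 2·arctan(4.18184) − 90° = 63.10290080°.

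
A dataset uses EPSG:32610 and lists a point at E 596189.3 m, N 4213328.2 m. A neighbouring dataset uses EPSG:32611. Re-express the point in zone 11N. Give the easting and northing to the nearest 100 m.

E 69700 m, N 4224100 m

UTM 10N → geographic: φ = 38.06260044°, λ = -121.90350000°.
UTM 11N (λ₀ = -117°) forward: E = 69725.173 m, N = 4224127.740 m.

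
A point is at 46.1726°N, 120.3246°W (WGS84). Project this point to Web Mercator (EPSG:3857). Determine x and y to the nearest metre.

x -13394473 m, y 5808052 m

Web Mercator is spherical with R = a = 6378137 m.
x = R·λ = 6378137 × -2.100060441 = -13394473.202 m.
y = R·ln tan(π/4 + φ/2) = 6378137 × 0.910618848 = 5808051.764 m.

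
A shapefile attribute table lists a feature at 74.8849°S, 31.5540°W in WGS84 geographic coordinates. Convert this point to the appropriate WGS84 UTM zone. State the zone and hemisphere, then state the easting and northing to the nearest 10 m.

Longitude -31.5540° lies in the 6° band [-36°, -30°), giving zone 25; latitude is south of the equator, so 25S.
Zone 25 central meridian λ₀ = 6×25 − 183 = -33°; Δλ = +1.4460°.
Transverse Mercator on WGS84 with k₀ = 0.9996 gives E = 542084.697 m, N = 1688722.546 m.

Zone 25S: E 542080 m, N 1688720 m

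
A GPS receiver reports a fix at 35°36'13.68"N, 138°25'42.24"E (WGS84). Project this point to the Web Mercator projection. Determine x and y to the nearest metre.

x 15409779 m, y 4246241 m

Web Mercator is spherical with R = a = 6378137 m.
x = R·λ = 6378137 × 2.416031358 = 15409778.999 m.
y = R·ln tan(π/4 + φ/2) = 6378137 × 0.665749406 = 4246240.921 m.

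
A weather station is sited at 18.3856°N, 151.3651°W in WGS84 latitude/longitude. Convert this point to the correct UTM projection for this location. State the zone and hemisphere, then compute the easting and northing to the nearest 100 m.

Longitude -151.3651° lies in the 6° band [-156°, -150°), giving zone 5; latitude is north of the equator, so 5N.
Zone 5 central meridian λ₀ = 6×5 − 183 = -153°; Δλ = +1.6349°.
Transverse Mercator on WGS84 with k₀ = 0.9996 gives E = 672713.630 m, N = 2033625.047 m.

Zone 5N: E 672700 m, N 2033600 m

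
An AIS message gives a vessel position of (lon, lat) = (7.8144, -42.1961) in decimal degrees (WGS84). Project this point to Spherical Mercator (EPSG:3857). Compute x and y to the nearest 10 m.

x 869900 m, y -5190400 m

Web Mercator is spherical with R = a = 6378137 m.
x = R·λ = 6378137 × 0.136387009 = 869895.029 m.
y = R·ln tan(π/4 + φ/2) = 6378137 × -0.813779899 = -5190399.686 m.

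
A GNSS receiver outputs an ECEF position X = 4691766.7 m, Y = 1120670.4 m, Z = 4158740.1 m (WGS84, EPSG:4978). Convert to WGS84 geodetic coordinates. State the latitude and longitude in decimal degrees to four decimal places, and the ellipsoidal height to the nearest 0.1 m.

lat 40.9563°, lon 13.4339°, h -29.4 m

λ = atan2(Y, X) = 13.43389981°; p = √(X²+Y²) = 4823751.3 m.
Bowring's method on WGS84 (a = 6378137 m, b = 6356752.314 m) gives φ = 40.95629990°, h = -29.360 m.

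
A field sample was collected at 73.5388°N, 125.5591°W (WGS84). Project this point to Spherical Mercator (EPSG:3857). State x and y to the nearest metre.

Web Mercator is spherical with R = a = 6378137 m.
x = R·λ = 6378137 × -2.191419701 = -13977175.076 m.
y = R·ln tan(π/4 + φ/2) = 6378137 × 1.933456192 = 12331848.478 m.

x -13977175 m, y 12331848 m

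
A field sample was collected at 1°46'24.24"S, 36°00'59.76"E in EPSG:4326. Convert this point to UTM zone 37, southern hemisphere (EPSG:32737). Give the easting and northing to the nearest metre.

E 168029 m, N 9803718 m

Zone 37 central meridian λ₀ = 6×37 − 183 = 39°; Δλ = -2.9834°.
Transverse Mercator on WGS84 with k₀ = 0.9996 gives E = 168029.449 m, N = 9803717.735 m.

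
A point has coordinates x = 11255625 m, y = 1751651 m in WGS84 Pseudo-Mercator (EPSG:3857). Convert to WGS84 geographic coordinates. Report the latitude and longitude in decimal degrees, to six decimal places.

lat 15.541196°, lon 101.111000°

R = 6378137 m. λ = x/R = 101.11099970°.
φ = 2·arctan(exp(y/R)) − 90° = 2·arctan(1.31605) − 90° = 15.54119572°.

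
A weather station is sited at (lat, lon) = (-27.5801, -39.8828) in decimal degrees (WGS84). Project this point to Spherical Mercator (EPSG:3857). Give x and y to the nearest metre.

x -4439733 m, y -3196136 m

Web Mercator is spherical with R = a = 6378137 m.
x = R·λ = 6378137 × -0.696086175 = -4439732.987 m.
y = R·ln tan(π/4 + φ/2) = 6378137 × -0.501108147 = -3196136.413 m.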